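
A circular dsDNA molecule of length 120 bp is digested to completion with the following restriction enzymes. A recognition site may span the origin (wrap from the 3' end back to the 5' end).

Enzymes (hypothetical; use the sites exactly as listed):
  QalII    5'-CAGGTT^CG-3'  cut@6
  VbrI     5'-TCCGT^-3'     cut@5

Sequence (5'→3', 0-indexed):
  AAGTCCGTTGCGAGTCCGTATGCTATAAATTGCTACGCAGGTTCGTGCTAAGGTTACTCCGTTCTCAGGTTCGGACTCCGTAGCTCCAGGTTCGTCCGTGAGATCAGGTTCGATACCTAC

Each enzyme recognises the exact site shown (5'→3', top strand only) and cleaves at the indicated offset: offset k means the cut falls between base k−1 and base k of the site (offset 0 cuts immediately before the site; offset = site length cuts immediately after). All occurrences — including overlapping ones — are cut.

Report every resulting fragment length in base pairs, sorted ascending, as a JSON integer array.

Scan for sites:
  QalII CAGGTTCG/6: at [37, 65, 86, 104] ⇒ [43, 71, 92, 110]
  VbrI TCCGT/5: at [3, 14, 57, 76, 94] ⇒ [8, 19, 62, 81, 99]

Pooled cuts: [8, 19, 43, 62, 71, 81, 92, 99, 110]

Fragments:
  8→19: 11 bp
  19→43: 24 bp
  43→62: 19 bp
  62→71: 9 bp
  71→81: 10 bp
  81→92: 11 bp
  92→99: 7 bp
  99→110: 11 bp
  110→8 (wrap): 120-110+8 = 18 bp

[7,9,10,11,11,11,18,19,24]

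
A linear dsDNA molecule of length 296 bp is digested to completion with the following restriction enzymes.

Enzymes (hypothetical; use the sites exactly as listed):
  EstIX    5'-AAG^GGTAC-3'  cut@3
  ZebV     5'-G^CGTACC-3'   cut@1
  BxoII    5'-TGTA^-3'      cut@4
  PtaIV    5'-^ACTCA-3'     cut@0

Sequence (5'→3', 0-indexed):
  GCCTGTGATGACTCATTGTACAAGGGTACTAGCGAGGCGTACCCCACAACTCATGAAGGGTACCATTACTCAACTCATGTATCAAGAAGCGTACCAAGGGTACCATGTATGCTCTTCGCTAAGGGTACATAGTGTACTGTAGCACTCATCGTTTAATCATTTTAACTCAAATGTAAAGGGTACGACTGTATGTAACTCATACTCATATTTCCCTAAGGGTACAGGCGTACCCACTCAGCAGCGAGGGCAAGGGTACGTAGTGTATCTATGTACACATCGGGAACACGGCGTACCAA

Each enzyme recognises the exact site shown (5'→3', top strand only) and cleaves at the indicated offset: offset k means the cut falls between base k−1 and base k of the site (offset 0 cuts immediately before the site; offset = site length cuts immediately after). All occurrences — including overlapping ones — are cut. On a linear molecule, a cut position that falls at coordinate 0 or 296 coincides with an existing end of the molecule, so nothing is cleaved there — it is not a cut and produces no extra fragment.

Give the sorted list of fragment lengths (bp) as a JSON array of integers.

Site scan:
  EstIX AAGGGTAC/3: at [21, 55, 95, 120, 175, 214, 248] ⇒ [24, 58, 98, 123, 178, 217, 251]
  ZebV GCGTACC/1: at [36, 88, 224, 287] ⇒ [37, 89, 225, 288]
  BxoII TGTA/4: at [16, 77, 105, 132, 137, 171, 186, 190, 260, 268] ⇒ [20, 81, 109, 136, 141, 175, 190, 194, 264, 272]
  PtaIV ACTCA/0: at [10, 48, 67, 72, 143, 164, 194, 200, 232] ⇒ [10, 48, 67, 72, 143, 164, 194, 200, 232]

Pooled cuts: [10, 20, 24, 37, 48, 58, 67, 72, 81, 89, 98, 109, 123, 136, 141, 143, 164, 175, 178, 190, 194, 200, 217, 225, 232, 251, 264, 272, 288]

Fragment lengths:
  [0,10): 10 bp
  [10,20): 10 bp
  [20,24): 4 bp
  [24,37): 13 bp
  [37,48): 11 bp
  [48,58): 10 bp
  [58,67): 9 bp
  [67,72): 5 bp
  [72,81): 9 bp
  [81,89): 8 bp
  [89,98): 9 bp
  [98,109): 11 bp
  [109,123): 14 bp
  [123,136): 13 bp
  [136,141): 5 bp
  [141,143): 2 bp
  [143,164): 21 bp
  [164,175): 11 bp
  [175,178): 3 bp
  [178,190): 12 bp
  [190,194): 4 bp
  [194,200): 6 bp
  [200,217): 17 bp
  [217,225): 8 bp
  [225,232): 7 bp
  [232,251): 19 bp
  [251,264): 13 bp
  [264,272): 8 bp
  [272,288): 16 bp
  [288,296): 8 bp

[2,3,4,4,5,5,6,7,8,8,8,8,9,9,9,10,10,10,11,11,11,12,13,13,13,14,16,17,19,21]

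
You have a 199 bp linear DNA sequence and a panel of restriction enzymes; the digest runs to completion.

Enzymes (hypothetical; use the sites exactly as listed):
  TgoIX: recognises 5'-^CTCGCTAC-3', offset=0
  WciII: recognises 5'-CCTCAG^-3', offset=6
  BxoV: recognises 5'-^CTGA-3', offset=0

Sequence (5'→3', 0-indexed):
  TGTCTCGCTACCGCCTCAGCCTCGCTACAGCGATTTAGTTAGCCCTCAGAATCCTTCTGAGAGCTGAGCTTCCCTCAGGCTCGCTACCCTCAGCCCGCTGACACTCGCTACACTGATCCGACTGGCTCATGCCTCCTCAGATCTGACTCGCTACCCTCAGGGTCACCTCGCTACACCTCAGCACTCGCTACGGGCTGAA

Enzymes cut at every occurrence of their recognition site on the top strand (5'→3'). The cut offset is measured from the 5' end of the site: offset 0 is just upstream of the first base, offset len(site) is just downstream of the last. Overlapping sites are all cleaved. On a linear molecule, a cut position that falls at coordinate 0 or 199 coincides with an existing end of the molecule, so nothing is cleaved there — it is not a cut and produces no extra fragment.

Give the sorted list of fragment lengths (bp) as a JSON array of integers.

Site scan:
  TgoIX CTCGCTAC/0: at [3, 20, 79, 103, 146, 166, 183] ⇒ [3, 20, 79, 103, 146, 166, 183]
  WciII CCTCAG/6: at [13, 43, 72, 87, 134, 154, 175] ⇒ [19, 49, 78, 93, 140, 160, 181]
  BxoV CTGA/0: at [56, 63, 97, 112, 142, 194] ⇒ [56, 63, 97, 112, 142, 194]

Pooled cuts: [3, 19, 20, 49, 56, 63, 78, 79, 93, 97, 103, 112, 140, 142, 146, 160, 166, 181, 183, 194]

Fragment lengths:
  [0,3): 3 bp
  [3,19): 16 bp
  [19,20): 1 bp
  [20,49): 29 bp
  [49,56): 7 bp
  [56,63): 7 bp
  [63,78): 15 bp
  [78,79): 1 bp
  [79,93): 14 bp
  [93,97): 4 bp
  [97,103): 6 bp
  [103,112): 9 bp
  [112,140): 28 bp
  [140,142): 2 bp
  [142,146): 4 bp
  [146,160): 14 bp
  [160,166): 6 bp
  [166,181): 15 bp
  [181,183): 2 bp
  [183,194): 11 bp
  [194,199): 5 bp

[1,1,2,2,3,4,4,5,6,6,7,7,9,11,14,14,15,15,16,28,29]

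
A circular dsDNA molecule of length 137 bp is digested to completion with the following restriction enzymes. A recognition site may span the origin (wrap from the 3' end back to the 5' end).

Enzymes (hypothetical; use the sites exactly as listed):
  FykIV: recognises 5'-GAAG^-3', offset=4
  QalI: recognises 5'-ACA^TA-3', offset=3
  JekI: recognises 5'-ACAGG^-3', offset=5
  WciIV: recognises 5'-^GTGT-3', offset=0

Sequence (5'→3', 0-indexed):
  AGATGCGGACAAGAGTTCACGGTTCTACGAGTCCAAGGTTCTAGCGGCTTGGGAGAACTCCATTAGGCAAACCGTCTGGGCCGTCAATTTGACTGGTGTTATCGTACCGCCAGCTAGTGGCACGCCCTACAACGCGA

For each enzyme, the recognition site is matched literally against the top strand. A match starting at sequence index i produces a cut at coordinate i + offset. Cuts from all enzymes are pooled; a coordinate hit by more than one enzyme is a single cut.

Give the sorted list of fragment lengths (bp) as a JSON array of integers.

Per-enzyme occurrences:
  FykIV (GAAG, off=4): starts [135] → cuts [2]
  QalI (ACATA, off=3): no sites
  JekI (ACAGG, off=5): no sites
  WciIV (GTGT, off=0): starts [95] → cuts [95]

Pooled cuts: [2, 95]

Fragments:
  2→95: 93 bp
  95→2 (wrap): 137-95+2 = 44 bp

[44,93]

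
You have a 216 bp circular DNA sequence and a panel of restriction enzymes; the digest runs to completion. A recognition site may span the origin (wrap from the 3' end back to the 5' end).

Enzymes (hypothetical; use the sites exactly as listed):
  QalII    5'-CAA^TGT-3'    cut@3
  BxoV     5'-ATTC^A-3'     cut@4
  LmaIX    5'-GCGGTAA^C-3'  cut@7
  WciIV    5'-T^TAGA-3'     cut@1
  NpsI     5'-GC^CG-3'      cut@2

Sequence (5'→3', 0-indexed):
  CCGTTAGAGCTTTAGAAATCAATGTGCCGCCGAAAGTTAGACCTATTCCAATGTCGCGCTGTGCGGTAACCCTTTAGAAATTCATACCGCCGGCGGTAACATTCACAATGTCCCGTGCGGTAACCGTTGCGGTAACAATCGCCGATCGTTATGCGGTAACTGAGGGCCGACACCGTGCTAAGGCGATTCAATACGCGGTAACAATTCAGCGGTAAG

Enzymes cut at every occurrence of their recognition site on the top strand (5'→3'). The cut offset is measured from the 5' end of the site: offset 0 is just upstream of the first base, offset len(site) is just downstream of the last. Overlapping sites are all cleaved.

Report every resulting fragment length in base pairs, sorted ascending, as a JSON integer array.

Scan for sites:
  QalII CAATGT/3: at [19, 48, 105] ⇒ [22, 51, 108]
  BxoV ATTCA/4: at [79, 100, 185, 203] ⇒ [83, 104, 189, 207]
  LmaIX GCGGTAAC/7: at [62, 92, 116, 128, 152, 194] ⇒ [69, 99, 123, 135, 159, 201]
  WciIV TTAGA/1: at [3, 11, 36, 73] ⇒ [4, 12, 37, 74]
  NpsI GCCG/2: at [25, 28, 88, 140, 165, 215] ⇒ [1, 27, 30, 90, 142, 167]

All cut coordinates (distinct, sorted): [1, 4, 12, 22, 27, 30, 37, 51, 69, 74, 83, 90, 99, 104, 108, 123, 135, 142, 159, 167, 189, 201, 207]

Fragments:
  1→4: 3 bp
  4→12: 8 bp
  12→22: 10 bp
  22→27: 5 bp
  27→30: 3 bp
  30→37: 7 bp
  37→51: 14 bp
  51→69: 18 bp
  69→74: 5 bp
  74→83: 9 bp
  83→90: 7 bp
  90→99: 9 bp
  99→104: 5 bp
  104→108: 4 bp
  108→123: 15 bp
  123→135: 12 bp
  135→142: 7 bp
  142→159: 17 bp
  159→167: 8 bp
  167→189: 22 bp
  189→201: 12 bp
  201→207: 6 bp
  207→1 (wrap): 216-207+1 = 10 bp

[3,3,4,5,5,5,6,7,7,7,8,8,9,9,10,10,12,12,14,15,17,18,22]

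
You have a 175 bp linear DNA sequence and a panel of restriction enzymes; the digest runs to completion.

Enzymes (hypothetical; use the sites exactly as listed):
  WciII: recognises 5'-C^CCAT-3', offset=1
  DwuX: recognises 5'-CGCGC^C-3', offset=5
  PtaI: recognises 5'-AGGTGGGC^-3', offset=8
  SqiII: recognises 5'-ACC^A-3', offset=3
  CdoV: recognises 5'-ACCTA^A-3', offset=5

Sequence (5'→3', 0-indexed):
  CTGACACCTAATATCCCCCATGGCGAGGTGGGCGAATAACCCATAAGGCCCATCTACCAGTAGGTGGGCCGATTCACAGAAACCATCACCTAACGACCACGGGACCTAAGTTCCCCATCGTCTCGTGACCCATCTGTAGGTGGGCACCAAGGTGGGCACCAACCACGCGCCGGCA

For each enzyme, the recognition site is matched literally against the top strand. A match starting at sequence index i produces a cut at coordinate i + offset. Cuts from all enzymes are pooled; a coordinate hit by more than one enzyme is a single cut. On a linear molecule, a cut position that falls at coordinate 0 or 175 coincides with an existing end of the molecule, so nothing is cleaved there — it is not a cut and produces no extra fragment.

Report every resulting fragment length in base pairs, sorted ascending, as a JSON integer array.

[3,3,4,5,6,6,6,7,7,8,9,9,9,10,10,11,15,15,16,16]

Scan for sites:
  WciII (CCCAT, off=1): starts [16, 39, 48, 113, 128] → cuts [17, 40, 49, 114, 129]
  DwuX (CGCGCC, off=5): starts [165] → cuts [170]
  PtaI (AGGTGGGC, off=8): starts [25, 61, 137, 149] → cuts [33, 69, 145, 157]
  SqiII (ACCA, off=3): starts [55, 81, 95, 145, 157, 161] → cuts [58, 84, 98, 148, 160, 164]
  CdoV (ACCTAA, off=5): starts [5, 87, 103] → cuts [10, 92, 108]

Pooled cuts: [10, 17, 33, 40, 49, 58, 69, 84, 92, 98, 108, 114, 129, 145, 148, 157, 160, 164, 170]

Fragment lengths:
  [0,10): 10 bp
  [10,17): 7 bp
  [17,33): 16 bp
  [33,40): 7 bp
  [40,49): 9 bp
  [49,58): 9 bp
  [58,69): 11 bp
  [69,84): 15 bp
  [84,92): 8 bp
  [92,98): 6 bp
  [98,108): 10 bp
  [108,114): 6 bp
  [114,129): 15 bp
  [129,145): 16 bp
  [145,148): 3 bp
  [148,157): 9 bp
  [157,160): 3 bp
  [160,164): 4 bp
  [164,170): 6 bp
  [170,175): 5 bp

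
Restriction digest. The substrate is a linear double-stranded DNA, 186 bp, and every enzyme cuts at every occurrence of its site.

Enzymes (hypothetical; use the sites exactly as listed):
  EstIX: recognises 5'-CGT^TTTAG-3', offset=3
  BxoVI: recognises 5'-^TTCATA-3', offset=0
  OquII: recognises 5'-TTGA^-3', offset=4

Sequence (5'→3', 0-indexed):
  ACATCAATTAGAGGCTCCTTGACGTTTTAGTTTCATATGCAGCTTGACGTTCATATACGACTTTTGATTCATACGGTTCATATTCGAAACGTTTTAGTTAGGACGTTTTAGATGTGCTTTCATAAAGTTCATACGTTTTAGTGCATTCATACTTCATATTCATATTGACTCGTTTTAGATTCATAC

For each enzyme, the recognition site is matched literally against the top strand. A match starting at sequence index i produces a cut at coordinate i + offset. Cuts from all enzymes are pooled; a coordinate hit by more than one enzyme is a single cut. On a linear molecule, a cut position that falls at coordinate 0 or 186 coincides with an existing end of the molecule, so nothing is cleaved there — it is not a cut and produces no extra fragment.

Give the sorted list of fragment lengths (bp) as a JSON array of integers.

[2,3,5,6,6,6,7,7,9,9,9,9,10,12,14,16,16,18,22]

Site scan:
  EstIX (CGTTTTAG, off=3): starts [22, 89, 103, 133, 170] → cuts [25, 92, 106, 136, 173]
  BxoVI (TTCATA, off=0): starts [31, 49, 67, 76, 118, 127, 145, 152, 158, 179] → cuts [31, 49, 67, 76, 118, 127, 145, 152, 158, 179]
  OquII (TTGA, off=4): starts [18, 43, 63, 164] → cuts [22, 47, 67, 168]

Pooled cuts: [22, 25, 31, 47, 49, 67, 76, 92, 106, 118, 127, 136, 145, 152, 158, 168, 173, 179]

Fragment lengths:
  [0,22): 22 bp
  [22,25): 3 bp
  [25,31): 6 bp
  [31,47): 16 bp
  [47,49): 2 bp
  [49,67): 18 bp
  [67,76): 9 bp
  [76,92): 16 bp
  [92,106): 14 bp
  [106,118): 12 bp
  [118,127): 9 bp
  [127,136): 9 bp
  [136,145): 9 bp
  [145,152): 7 bp
  [152,158): 6 bp
  [158,168): 10 bp
  [168,173): 5 bp
  [173,179): 6 bp
  [179,186): 7 bp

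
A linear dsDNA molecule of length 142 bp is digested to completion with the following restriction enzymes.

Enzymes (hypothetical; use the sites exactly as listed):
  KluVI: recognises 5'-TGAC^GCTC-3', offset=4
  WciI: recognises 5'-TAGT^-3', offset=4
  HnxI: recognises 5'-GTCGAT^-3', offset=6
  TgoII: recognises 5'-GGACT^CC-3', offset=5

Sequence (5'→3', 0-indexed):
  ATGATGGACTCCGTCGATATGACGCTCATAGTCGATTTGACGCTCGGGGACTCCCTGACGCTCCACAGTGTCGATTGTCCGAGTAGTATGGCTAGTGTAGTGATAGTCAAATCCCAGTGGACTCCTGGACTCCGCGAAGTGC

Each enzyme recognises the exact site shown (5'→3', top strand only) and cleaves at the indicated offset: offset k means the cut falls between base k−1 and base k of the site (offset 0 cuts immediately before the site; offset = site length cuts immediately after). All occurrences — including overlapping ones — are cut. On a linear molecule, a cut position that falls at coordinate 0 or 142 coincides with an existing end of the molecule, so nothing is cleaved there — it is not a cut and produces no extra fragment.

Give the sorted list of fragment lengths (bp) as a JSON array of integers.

Scan for sites:
  KluVI (TGACGCTC, off=4): starts [19, 37, 55] → cuts [23, 41, 59]
  WciI (TAGT, off=4): starts [28, 83, 92, 97, 103] → cuts [32, 87, 96, 101, 107]
  HnxI (GTCGAT, off=6): starts [12, 30, 69] → cuts [18, 36, 75]
  TgoII (GGACTCC, off=5): starts [5, 47, 118, 126] → cuts [10, 52, 123, 131]

All cut coordinates (distinct, sorted): [10, 18, 23, 32, 36, 41, 52, 59, 75, 87, 96, 101, 107, 123, 131]

Fragment lengths:
  [0,10): 10 bp
  [10,18): 8 bp
  [18,23): 5 bp
  [23,32): 9 bp
  [32,36): 4 bp
  [36,41): 5 bp
  [41,52): 11 bp
  [52,59): 7 bp
  [59,75): 16 bp
  [75,87): 12 bp
  [87,96): 9 bp
  [96,101): 5 bp
  [101,107): 6 bp
  [107,123): 16 bp
  [123,131): 8 bp
  [131,142): 11 bp

[4,5,5,5,6,7,8,8,9,9,10,11,11,12,16,16]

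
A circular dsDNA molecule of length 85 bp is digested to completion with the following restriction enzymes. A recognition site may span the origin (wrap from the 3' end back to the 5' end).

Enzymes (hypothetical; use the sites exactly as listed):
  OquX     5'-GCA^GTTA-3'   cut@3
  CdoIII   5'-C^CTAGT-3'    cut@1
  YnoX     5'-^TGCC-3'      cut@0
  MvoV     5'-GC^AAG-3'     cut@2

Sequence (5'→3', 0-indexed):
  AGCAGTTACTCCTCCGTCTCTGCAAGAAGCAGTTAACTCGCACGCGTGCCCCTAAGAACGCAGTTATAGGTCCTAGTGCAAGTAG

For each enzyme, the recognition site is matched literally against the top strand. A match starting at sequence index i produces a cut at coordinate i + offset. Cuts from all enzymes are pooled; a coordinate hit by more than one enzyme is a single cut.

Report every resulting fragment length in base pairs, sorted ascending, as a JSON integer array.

[7,8,10,10,15,16,19]

Scan for sites:
  OquX GCAGTTA/3: at [1, 28, 59] ⇒ [4, 31, 62]
  CdoIII CCTAGT/1: at [71] ⇒ [72]
  YnoX TGCC/0: at [46] ⇒ [46]
  MvoV GCAAG/2: at [21, 77] ⇒ [23, 79]

Pooled cuts: [4, 23, 31, 46, 62, 72, 79]

Fragments:
  4→23: 19 bp
  23→31: 8 bp
  31→46: 15 bp
  46→62: 16 bp
  62→72: 10 bp
  72→79: 7 bp
  79→4 (wrap): 85-79+4 = 10 bp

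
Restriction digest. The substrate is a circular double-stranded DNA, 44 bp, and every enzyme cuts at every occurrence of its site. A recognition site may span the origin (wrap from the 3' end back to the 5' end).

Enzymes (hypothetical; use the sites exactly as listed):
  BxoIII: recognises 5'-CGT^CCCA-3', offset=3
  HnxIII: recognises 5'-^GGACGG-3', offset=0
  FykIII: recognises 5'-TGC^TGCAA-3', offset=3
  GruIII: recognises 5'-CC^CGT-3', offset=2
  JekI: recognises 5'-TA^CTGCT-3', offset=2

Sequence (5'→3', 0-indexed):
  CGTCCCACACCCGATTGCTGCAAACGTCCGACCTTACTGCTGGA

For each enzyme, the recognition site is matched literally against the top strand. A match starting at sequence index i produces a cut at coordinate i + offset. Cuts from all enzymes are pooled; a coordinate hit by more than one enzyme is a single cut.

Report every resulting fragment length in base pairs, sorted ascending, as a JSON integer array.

[11,15,18]

Scan for sites:
  BxoIII CGTCCCA/3: at [0] ⇒ [3]
  HnxIII (GGACGG, off=0): no sites
  FykIII TGCTGCAA/3: at [15] ⇒ [18]
  GruIII (CCCGT, off=2): no sites
  JekI TACTGCT/2: at [34] ⇒ [36]

All cut coordinates (distinct, sorted): [3, 18, 36]

Fragment lengths:
  3→18: 15 bp
  18→36: 18 bp
  36→3 (wrap): 44-36+3 = 11 bp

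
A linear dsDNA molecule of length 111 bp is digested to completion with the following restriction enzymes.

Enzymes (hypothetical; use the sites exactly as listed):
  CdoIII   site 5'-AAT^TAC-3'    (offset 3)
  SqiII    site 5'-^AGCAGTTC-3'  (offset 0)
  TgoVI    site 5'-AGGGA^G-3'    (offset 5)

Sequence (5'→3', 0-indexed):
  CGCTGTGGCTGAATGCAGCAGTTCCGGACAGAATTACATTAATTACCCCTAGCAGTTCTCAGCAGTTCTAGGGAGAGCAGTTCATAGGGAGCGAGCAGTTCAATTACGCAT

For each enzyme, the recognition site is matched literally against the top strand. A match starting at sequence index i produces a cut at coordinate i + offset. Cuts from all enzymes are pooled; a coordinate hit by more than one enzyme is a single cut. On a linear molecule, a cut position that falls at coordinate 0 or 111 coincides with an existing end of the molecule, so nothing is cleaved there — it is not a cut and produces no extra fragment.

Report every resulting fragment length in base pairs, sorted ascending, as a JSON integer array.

[1,3,7,7,9,10,11,14,15,16,18]

Scan for sites:
  CdoIII (AATTAC, off=3): starts [31, 40, 101] → cuts [34, 43, 104]
  SqiII (AGCAGTTC, off=0): starts [16, 50, 60, 75, 93] → cuts [16, 50, 60, 75, 93]
  TgoVI (AGGGAG, off=5): starts [69, 85] → cuts [74, 90]

Pooled cuts: [16, 34, 43, 50, 60, 74, 75, 90, 93, 104]

Fragment lengths:
  [0,16): 16 bp
  [16,34): 18 bp
  [34,43): 9 bp
  [43,50): 7 bp
  [50,60): 10 bp
  [60,74): 14 bp
  [74,75): 1 bp
  [75,90): 15 bp
  [90,93): 3 bp
  [93,104): 11 bp
  [104,111): 7 bp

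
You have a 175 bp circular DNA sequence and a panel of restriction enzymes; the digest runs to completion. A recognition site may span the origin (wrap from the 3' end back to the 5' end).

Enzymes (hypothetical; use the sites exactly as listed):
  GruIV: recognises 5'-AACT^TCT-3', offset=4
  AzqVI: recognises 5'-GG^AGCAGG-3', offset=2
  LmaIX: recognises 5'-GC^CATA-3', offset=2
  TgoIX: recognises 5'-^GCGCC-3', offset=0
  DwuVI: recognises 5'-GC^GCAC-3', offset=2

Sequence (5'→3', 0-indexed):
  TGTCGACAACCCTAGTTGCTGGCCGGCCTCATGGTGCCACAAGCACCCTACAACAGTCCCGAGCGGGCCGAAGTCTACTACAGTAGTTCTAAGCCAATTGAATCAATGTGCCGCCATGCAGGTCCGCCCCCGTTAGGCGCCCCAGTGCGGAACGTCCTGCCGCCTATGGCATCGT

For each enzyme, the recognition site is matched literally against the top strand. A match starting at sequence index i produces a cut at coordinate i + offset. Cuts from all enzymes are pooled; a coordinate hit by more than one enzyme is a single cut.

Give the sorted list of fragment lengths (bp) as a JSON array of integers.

Per-enzyme occurrences:
  GruIV (AACTTCT, off=4): no sites
  AzqVI (GGAGCAGG, off=2): no sites
  LmaIX (GCCATA, off=2): no sites
  TgoIX GCGCC/0: at [136] ⇒ [136]
  DwuVI (GCGCAC, off=2): no sites

All cut coordinates (distinct, sorted): [136]

Fragment lengths:
  136→136 (wrap): 175-136+136 = 175 bp

[175]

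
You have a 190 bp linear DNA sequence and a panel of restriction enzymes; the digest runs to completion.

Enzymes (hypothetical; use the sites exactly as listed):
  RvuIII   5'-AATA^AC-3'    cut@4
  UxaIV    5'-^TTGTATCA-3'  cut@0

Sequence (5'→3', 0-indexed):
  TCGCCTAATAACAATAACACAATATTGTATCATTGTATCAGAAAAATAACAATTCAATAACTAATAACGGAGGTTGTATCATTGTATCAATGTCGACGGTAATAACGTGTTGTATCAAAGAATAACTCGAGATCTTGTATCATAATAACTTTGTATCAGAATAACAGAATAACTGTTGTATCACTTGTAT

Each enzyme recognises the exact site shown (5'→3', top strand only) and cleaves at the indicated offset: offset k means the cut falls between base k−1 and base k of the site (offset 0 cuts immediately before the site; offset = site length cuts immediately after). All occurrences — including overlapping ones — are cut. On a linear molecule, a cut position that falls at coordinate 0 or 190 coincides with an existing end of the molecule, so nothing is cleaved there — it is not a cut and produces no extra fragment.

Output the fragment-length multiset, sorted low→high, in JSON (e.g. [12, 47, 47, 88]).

Site scan:
  RvuIII AATAAC/4: at [6, 12, 44, 55, 62, 100, 120, 143, 159, 167] ⇒ [10, 16, 48, 59, 66, 104, 124, 147, 163, 171]
  UxaIV TTGTATCA/0: at [24, 32, 73, 81, 109, 134, 150, 175] ⇒ [24, 32, 73, 81, 109, 134, 150, 175]

Pooled cuts: [10, 16, 24, 32, 48, 59, 66, 73, 81, 104, 109, 124, 134, 147, 150, 163, 171, 175]

Fragment lengths:
  [0,10): 10 bp
  [10,16): 6 bp
  [16,24): 8 bp
  [24,32): 8 bp
  [32,48): 16 bp
  [48,59): 11 bp
  [59,66): 7 bp
  [66,73): 7 bp
  [73,81): 8 bp
  [81,104): 23 bp
  [104,109): 5 bp
  [109,124): 15 bp
  [124,134): 10 bp
  [134,147): 13 bp
  [147,150): 3 bp
  [150,163): 13 bp
  [163,171): 8 bp
  [171,175): 4 bp
  [175,190): 15 bp

[3,4,5,6,7,7,8,8,8,8,10,10,11,13,13,15,15,16,23]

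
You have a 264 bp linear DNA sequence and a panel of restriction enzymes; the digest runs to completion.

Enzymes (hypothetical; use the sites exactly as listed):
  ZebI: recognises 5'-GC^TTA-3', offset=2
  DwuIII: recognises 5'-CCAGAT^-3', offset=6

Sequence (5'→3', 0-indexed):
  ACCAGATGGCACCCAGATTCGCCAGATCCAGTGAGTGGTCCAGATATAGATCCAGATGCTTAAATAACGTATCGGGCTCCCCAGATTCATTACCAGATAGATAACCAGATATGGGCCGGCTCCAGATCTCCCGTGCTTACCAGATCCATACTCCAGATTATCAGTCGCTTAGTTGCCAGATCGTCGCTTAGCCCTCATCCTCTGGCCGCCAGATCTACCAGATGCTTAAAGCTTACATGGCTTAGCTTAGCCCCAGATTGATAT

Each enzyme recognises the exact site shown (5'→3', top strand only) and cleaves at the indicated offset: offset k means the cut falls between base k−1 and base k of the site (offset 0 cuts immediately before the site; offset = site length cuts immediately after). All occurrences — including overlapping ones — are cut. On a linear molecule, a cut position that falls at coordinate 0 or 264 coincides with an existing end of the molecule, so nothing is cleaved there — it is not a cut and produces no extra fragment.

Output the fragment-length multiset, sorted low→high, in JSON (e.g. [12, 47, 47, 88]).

Per-enzyme occurrences:
  ZebI (GCTTA, off=2): starts [57, 134, 166, 185, 223, 230, 239, 244] → cuts [59, 136, 168, 187, 225, 232, 241, 246]
  DwuIII (CCAGAT, off=6): starts [1, 12, 21, 39, 51, 80, 92, 104, 121, 139, 152, 175, 208, 217, 252] → cuts [7, 18, 27, 45, 57, 86, 98, 110, 127, 145, 158, 181, 214, 223, 258]

All cut coordinates (distinct, sorted): [7, 18, 27, 45, 57, 59, 86, 98, 110, 127, 136, 145, 158, 168, 181, 187, 214, 223, 225, 232, 241, 246, 258]

Fragments:
  [0,7): 7 bp
  [7,18): 11 bp
  [18,27): 9 bp
  [27,45): 18 bp
  [45,57): 12 bp
  [57,59): 2 bp
  [59,86): 27 bp
  [86,98): 12 bp
  [98,110): 12 bp
  [110,127): 17 bp
  [127,136): 9 bp
  [136,145): 9 bp
  [145,158): 13 bp
  [158,168): 10 bp
  [168,181): 13 bp
  [181,187): 6 bp
  [187,214): 27 bp
  [214,223): 9 bp
  [223,225): 2 bp
  [225,232): 7 bp
  [232,241): 9 bp
  [241,246): 5 bp
  [246,258): 12 bp
  [258,264): 6 bp

[2,2,5,6,6,7,7,9,9,9,9,9,10,11,12,12,12,12,13,13,17,18,27,27]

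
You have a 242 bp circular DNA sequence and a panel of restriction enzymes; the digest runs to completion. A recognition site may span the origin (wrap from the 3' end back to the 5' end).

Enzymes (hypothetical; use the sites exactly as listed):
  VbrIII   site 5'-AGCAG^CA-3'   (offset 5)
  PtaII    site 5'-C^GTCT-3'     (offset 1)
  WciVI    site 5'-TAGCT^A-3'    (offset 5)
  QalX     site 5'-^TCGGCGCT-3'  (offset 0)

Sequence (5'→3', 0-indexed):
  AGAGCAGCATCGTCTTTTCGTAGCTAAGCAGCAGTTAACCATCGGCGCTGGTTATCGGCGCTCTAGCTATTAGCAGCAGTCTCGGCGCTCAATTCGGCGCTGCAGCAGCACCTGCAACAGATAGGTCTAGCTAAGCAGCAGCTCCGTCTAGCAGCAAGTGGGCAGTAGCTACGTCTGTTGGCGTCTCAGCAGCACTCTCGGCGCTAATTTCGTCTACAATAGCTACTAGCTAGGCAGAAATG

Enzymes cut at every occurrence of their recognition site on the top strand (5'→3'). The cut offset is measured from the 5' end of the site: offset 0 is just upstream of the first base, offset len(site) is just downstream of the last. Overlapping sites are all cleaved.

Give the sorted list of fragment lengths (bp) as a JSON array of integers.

Per-enzyme occurrences:
  VbrIII AGCAGCA/5: at [2, 26, 71, 103, 133, 149, 187] ⇒ [7, 31, 76, 108, 138, 154, 192]
  PtaII CGTCT/1: at [10, 144, 171, 181, 210] ⇒ [11, 145, 172, 182, 211]
  WciVI TAGCTA/5: at [20, 63, 127, 165, 219, 226] ⇒ [25, 68, 132, 170, 224, 231]
  QalX TCGGCGCT/0: at [41, 54, 81, 93, 197] ⇒ [41, 54, 81, 93, 197]

All cut coordinates (distinct, sorted): [7, 11, 25, 31, 41, 54, 68, 76, 81, 93, 108, 132, 138, 145, 154, 170, 172, 182, 192, 197, 211, 224, 231]

Fragments:
  7→11: 4 bp
  11→25: 14 bp
  25→31: 6 bp
  31→41: 10 bp
  41→54: 13 bp
  54→68: 14 bp
  68→76: 8 bp
  76→81: 5 bp
  81→93: 12 bp
  93→108: 15 bp
  108→132: 24 bp
  132→138: 6 bp
  138→145: 7 bp
  145→154: 9 bp
  154→170: 16 bp
  170→172: 2 bp
  172→182: 10 bp
  182→192: 10 bp
  192→197: 5 bp
  197→211: 14 bp
  211→224: 13 bp
  224→231: 7 bp
  231→7 (wrap): 242-231+7 = 18 bp

[2,4,5,5,6,6,7,7,8,9,10,10,10,12,13,13,14,14,14,15,16,18,24]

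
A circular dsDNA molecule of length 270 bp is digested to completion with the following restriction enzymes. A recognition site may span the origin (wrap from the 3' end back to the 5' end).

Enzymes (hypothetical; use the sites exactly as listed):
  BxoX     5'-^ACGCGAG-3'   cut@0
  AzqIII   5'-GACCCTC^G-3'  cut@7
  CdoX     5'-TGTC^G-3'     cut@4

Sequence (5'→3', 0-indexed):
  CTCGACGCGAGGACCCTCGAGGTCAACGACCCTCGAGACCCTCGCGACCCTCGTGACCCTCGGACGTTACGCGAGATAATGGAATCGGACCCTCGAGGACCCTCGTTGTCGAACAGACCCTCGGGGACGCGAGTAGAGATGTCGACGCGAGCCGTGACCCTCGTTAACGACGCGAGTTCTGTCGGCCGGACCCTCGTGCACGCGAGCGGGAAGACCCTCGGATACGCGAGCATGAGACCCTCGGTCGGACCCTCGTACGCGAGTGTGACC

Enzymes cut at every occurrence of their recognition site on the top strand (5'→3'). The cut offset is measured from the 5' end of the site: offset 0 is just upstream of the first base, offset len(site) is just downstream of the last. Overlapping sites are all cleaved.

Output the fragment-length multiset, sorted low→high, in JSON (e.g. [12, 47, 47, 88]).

Site scan:
  BxoX ACGCGAG/0: at [4, 68, 126, 144, 169, 199, 223, 256] ⇒ [4, 68, 126, 144, 169, 199, 223, 256]
  AzqIII GACCCTCG/7: at [11, 27, 36, 45, 54, 87, 97, 115, 155, 188, 212, 235, 247, 266] ⇒ [3, 18, 34, 43, 52, 61, 94, 104, 122, 162, 195, 219, 242, 254]
  CdoX TGTCG/4: at [106, 139, 179] ⇒ [110, 143, 183]

All cut coordinates (distinct, sorted): [3, 4, 18, 34, 43, 52, 61, 68, 94, 104, 110, 122, 126, 143, 144, 162, 169, 183, 195, 199, 219, 223, 242, 254, 256]

Fragment lengths:
  3→4: 1 bp
  4→18: 14 bp
  18→34: 16 bp
  34→43: 9 bp
  43→52: 9 bp
  52→61: 9 bp
  61→68: 7 bp
  68→94: 26 bp
  94→104: 10 bp
  104→110: 6 bp
  110→122: 12 bp
  122→126: 4 bp
  126→143: 17 bp
  143→144: 1 bp
  144→162: 18 bp
  162→169: 7 bp
  169→183: 14 bp
  183→195: 12 bp
  195→199: 4 bp
  199→219: 20 bp
  219→223: 4 bp
  223→242: 19 bp
  242→254: 12 bp
  254→256: 2 bp
  256→3 (wrap): 270-256+3 = 17 bp

[1,1,2,4,4,4,6,7,7,9,9,9,10,12,12,12,14,14,16,17,17,18,19,20,26]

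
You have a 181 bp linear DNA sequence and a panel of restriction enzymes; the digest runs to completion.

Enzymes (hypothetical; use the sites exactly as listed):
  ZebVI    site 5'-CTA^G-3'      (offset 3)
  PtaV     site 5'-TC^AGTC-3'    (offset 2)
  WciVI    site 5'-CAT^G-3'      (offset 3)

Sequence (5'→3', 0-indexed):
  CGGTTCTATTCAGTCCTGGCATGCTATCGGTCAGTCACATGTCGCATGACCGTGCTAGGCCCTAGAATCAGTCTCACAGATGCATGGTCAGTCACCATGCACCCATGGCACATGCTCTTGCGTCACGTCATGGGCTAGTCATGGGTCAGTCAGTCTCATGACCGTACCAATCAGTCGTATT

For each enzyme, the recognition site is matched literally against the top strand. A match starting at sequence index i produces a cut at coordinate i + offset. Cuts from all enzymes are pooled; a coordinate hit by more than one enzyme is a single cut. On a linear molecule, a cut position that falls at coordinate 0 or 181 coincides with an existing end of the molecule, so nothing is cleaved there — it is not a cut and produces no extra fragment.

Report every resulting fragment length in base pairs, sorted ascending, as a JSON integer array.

Scan for sites:
  ZebVI CTAG/3: at [54, 61, 134] ⇒ [57, 64, 137]
  PtaV TCAGTC/2: at [9, 30, 67, 87, 145, 149, 170] ⇒ [11, 32, 69, 89, 147, 151, 172]
  WciVI CATG/3: at [19, 37, 44, 82, 95, 103, 110, 128, 139, 156] ⇒ [22, 40, 47, 85, 98, 106, 113, 131, 142, 159]

All cut coordinates (distinct, sorted): [11, 22, 32, 40, 47, 57, 64, 69, 85, 89, 98, 106, 113, 131, 137, 142, 147, 151, 159, 172]

Fragments:
  [0,11): 11 bp
  [11,22): 11 bp
  [22,32): 10 bp
  [32,40): 8 bp
  [40,47): 7 bp
  [47,57): 10 bp
  [57,64): 7 bp
  [64,69): 5 bp
  [69,85): 16 bp
  [85,89): 4 bp
  [89,98): 9 bp
  [98,106): 8 bp
  [106,113): 7 bp
  [113,131): 18 bp
  [131,137): 6 bp
  [137,142): 5 bp
  [142,147): 5 bp
  [147,151): 4 bp
  [151,159): 8 bp
  [159,172): 13 bp
  [172,181): 9 bp

[4,4,5,5,5,6,7,7,7,8,8,8,9,9,10,10,11,11,13,16,18]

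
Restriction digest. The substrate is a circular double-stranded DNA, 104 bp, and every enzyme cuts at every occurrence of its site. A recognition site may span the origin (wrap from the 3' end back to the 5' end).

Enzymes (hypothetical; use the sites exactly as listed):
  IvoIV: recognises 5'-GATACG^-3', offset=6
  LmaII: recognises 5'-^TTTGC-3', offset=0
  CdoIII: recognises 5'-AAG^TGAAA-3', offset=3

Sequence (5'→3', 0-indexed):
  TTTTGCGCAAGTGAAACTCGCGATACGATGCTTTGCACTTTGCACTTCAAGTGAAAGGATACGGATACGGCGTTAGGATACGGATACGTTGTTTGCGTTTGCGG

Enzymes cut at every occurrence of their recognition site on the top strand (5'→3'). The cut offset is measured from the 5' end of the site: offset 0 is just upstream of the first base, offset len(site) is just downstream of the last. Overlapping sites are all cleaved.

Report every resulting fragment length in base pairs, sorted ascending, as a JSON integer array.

Per-enzyme occurrences:
  IvoIV (GATACG, off=6): starts [21, 57, 63, 76, 82] → cuts [27, 63, 69, 82, 88]
  LmaII (TTTGC, off=0): starts [1, 31, 38, 91, 97] → cuts [1, 31, 38, 91, 97]
  CdoIII (AAGTGAAA, off=3): starts [8, 48] → cuts [11, 51]

All cut coordinates (distinct, sorted): [1, 11, 27, 31, 38, 51, 63, 69, 82, 88, 91, 97]

Fragments:
  1→11: 10 bp
  11→27: 16 bp
  27→31: 4 bp
  31→38: 7 bp
  38→51: 13 bp
  51→63: 12 bp
  63→69: 6 bp
  69→82: 13 bp
  82→88: 6 bp
  88→91: 3 bp
  91→97: 6 bp
  97→1 (wrap): 104-97+1 = 8 bp

[3,4,6,6,6,7,8,10,12,13,13,16]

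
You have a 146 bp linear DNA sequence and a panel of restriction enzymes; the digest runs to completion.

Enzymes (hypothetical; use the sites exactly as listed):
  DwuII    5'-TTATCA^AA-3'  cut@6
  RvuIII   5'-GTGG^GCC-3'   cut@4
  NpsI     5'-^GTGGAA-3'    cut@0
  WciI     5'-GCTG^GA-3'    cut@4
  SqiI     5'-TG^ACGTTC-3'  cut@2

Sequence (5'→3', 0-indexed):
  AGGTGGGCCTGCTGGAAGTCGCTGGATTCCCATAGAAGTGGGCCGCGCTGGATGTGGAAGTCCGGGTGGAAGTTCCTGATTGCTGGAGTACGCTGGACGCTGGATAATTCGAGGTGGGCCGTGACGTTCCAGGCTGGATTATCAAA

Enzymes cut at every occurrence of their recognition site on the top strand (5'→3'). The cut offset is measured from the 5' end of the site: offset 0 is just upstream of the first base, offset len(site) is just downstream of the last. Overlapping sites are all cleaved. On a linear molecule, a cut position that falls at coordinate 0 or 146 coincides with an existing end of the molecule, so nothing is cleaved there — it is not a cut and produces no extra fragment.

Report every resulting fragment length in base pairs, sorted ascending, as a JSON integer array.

[2,3,6,6,7,8,8,9,10,10,12,13,15,17,20]

Per-enzyme occurrences:
  DwuII TTATCAAA/6: at [138] ⇒ [144]
  RvuIII GTGGGCC/4: at [2, 37, 113] ⇒ [6, 41, 117]
  NpsI GTGGAA/0: at [53, 65] ⇒ [53, 65]
  WciI GCTGGA/4: at [10, 20, 46, 81, 91, 98, 132] ⇒ [14, 24, 50, 85, 95, 102, 136]
  SqiI TGACGTTC/2: at [121] ⇒ [123]

All cut coordinates (distinct, sorted): [6, 14, 24, 41, 50, 53, 65, 85, 95, 102, 117, 123, 136, 144]

Fragment lengths:
  [0,6): 6 bp
  [6,14): 8 bp
  [14,24): 10 bp
  [24,41): 17 bp
  [41,50): 9 bp
  [50,53): 3 bp
  [53,65): 12 bp
  [65,85): 20 bp
  [85,95): 10 bp
  [95,102): 7 bp
  [102,117): 15 bp
  [117,123): 6 bp
  [123,136): 13 bp
  [136,144): 8 bp
  [144,146): 2 bp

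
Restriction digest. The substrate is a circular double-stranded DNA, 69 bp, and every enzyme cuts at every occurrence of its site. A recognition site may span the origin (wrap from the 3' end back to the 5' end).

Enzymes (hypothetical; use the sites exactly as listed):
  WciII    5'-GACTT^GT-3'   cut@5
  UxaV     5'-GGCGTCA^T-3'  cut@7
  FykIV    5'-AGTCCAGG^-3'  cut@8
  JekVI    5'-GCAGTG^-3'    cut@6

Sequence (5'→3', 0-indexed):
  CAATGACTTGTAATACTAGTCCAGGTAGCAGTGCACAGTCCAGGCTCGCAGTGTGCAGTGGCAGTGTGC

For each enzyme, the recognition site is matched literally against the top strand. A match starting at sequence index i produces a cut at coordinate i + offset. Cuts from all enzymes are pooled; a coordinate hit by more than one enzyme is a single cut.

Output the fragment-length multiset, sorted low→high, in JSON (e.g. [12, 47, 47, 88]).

Scan for sites:
  WciII (GACTTGT, off=5): starts [4] → cuts [9]
  UxaV (GGCGTCAT, off=7): no sites
  FykIV (AGTCCAGG, off=8): starts [17, 36] → cuts [25, 44]
  JekVI (GCAGTG, off=6): starts [27, 47, 54, 60] → cuts [33, 53, 60, 66]

All cut coordinates (distinct, sorted): [9, 25, 33, 44, 53, 60, 66]

Fragment lengths:
  9→25: 16 bp
  25→33: 8 bp
  33→44: 11 bp
  44→53: 9 bp
  53→60: 7 bp
  60→66: 6 bp
  66→9 (wrap): 69-66+9 = 12 bp

[6,7,8,9,11,12,16]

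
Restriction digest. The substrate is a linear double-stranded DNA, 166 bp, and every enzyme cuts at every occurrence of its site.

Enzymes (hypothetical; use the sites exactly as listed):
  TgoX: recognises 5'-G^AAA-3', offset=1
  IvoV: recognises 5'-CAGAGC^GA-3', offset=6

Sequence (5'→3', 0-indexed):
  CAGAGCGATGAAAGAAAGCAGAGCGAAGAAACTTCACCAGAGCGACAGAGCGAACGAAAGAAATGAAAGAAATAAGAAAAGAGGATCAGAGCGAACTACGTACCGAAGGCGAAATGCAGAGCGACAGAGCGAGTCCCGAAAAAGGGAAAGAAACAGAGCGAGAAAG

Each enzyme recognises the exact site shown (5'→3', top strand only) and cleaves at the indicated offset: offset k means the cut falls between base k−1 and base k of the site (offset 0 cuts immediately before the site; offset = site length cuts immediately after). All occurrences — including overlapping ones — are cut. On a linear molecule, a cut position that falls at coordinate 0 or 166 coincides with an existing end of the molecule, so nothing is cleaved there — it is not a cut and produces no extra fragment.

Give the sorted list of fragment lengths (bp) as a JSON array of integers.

[3,4,4,4,4,4,4,4,5,5,6,7,8,8,8,8,9,10,11,15,16,19]

Site scan:
  TgoX GAAA/1: at [9, 13, 27, 55, 59, 64, 68, 75, 110, 137, 145, 149, 161] ⇒ [10, 14, 28, 56, 60, 65, 69, 76, 111, 138, 146, 150, 162]
  IvoV CAGAGCGA/6: at [0, 18, 37, 45, 86, 116, 124, 153] ⇒ [6, 24, 43, 51, 92, 122, 130, 159]

All cut coordinates (distinct, sorted): [6, 10, 14, 24, 28, 43, 51, 56, 60, 65, 69, 76, 92, 111, 122, 130, 138, 146, 150, 159, 162]

Fragments:
  [0,6): 6 bp
  [6,10): 4 bp
  [10,14): 4 bp
  [14,24): 10 bp
  [24,28): 4 bp
  [28,43): 15 bp
  [43,51): 8 bp
  [51,56): 5 bp
  [56,60): 4 bp
  [60,65): 5 bp
  [65,69): 4 bp
  [69,76): 7 bp
  [76,92): 16 bp
  [92,111): 19 bp
  [111,122): 11 bp
  [122,130): 8 bp
  [130,138): 8 bp
  [138,146): 8 bp
  [146,150): 4 bp
  [150,159): 9 bp
  [159,162): 3 bp
  [162,166): 4 bp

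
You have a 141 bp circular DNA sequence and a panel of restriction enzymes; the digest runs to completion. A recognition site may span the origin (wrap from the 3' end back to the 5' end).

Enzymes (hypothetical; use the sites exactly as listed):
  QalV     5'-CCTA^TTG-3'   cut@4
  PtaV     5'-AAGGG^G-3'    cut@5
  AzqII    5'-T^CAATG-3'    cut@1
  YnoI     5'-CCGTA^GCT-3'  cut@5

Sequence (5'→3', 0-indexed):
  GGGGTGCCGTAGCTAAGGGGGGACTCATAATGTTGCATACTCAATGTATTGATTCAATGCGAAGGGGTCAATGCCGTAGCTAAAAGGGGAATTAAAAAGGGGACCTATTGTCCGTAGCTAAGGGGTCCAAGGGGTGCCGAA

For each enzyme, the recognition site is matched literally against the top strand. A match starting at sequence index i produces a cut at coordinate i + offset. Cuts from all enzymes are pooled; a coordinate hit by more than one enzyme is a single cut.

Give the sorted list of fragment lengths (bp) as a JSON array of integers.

Per-enzyme occurrences:
  QalV CCTATTG/4: at [103] ⇒ [107]
  PtaV AAGGGG/5: at [14, 61, 83, 96, 119, 128, 139] ⇒ [3, 19, 66, 88, 101, 124, 133]
  AzqII TCAATG/1: at [40, 53, 67] ⇒ [41, 54, 68]
  YnoI CCGTAGCT/5: at [6, 73, 111] ⇒ [11, 78, 116]

All cut coordinates (distinct, sorted): [3, 11, 19, 41, 54, 66, 68, 78, 88, 101, 107, 116, 124, 133]

Fragments:
  3→11: 8 bp
  11→19: 8 bp
  19→41: 22 bp
  41→54: 13 bp
  54→66: 12 bp
  66→68: 2 bp
  68→78: 10 bp
  78→88: 10 bp
  88→101: 13 bp
  101→107: 6 bp
  107→116: 9 bp
  116→124: 8 bp
  124→133: 9 bp
  133→3 (wrap): 141-133+3 = 11 bp

[2,6,8,8,8,9,9,10,10,11,12,13,13,22]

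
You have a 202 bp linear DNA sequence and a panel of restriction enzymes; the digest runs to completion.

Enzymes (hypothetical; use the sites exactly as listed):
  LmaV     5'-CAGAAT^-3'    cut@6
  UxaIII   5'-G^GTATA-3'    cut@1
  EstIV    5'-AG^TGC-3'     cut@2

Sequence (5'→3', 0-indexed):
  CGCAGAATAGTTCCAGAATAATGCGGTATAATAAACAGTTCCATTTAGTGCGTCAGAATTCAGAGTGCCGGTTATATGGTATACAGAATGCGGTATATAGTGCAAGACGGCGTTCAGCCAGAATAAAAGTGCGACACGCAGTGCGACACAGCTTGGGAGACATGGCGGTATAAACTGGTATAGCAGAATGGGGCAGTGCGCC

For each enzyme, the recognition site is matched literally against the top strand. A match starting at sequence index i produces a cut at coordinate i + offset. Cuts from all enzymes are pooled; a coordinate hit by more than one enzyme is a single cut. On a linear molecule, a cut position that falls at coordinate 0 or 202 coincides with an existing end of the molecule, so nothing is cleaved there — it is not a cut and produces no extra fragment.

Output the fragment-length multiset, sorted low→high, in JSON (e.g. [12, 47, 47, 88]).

Site scan:
  LmaV CAGAAT/6: at [2, 13, 53, 83, 118, 183] ⇒ [8, 19, 59, 89, 124, 189]
  UxaIII GGTATA/1: at [24, 77, 91, 166, 176] ⇒ [25, 78, 92, 167, 177]
  EstIV AGTGC/2: at [46, 63, 98, 127, 139, 194] ⇒ [48, 65, 100, 129, 141, 196]

All cut coordinates (distinct, sorted): [8, 19, 25, 48, 59, 65, 78, 89, 92, 100, 124, 129, 141, 167, 177, 189, 196]

Fragments:
  [0,8): 8 bp
  [8,19): 11 bp
  [19,25): 6 bp
  [25,48): 23 bp
  [48,59): 11 bp
  [59,65): 6 bp
  [65,78): 13 bp
  [78,89): 11 bp
  [89,92): 3 bp
  [92,100): 8 bp
  [100,124): 24 bp
  [124,129): 5 bp
  [129,141): 12 bp
  [141,167): 26 bp
  [167,177): 10 bp
  [177,189): 12 bp
  [189,196): 7 bp
  [196,202): 6 bp

[3,5,6,6,6,7,8,8,10,11,11,11,12,12,13,23,24,26]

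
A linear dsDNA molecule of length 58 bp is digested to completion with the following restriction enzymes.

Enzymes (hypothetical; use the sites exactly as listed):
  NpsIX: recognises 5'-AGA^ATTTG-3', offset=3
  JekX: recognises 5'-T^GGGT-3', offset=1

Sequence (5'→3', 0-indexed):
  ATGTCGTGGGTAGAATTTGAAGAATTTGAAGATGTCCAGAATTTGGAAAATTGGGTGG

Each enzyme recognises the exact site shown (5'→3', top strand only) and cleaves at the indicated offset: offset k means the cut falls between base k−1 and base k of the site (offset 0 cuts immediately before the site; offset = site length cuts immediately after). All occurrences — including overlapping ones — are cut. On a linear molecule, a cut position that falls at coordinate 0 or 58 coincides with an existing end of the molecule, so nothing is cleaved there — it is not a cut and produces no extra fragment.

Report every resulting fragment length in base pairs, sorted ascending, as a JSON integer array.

[6,7,7,9,12,17]

Scan for sites:
  NpsIX AGAATTTG/3: at [11, 20, 37] ⇒ [14, 23, 40]
  JekX TGGGT/1: at [6, 51] ⇒ [7, 52]

All cut coordinates (distinct, sorted): [7, 14, 23, 40, 52]

Fragment lengths:
  [0,7): 7 bp
  [7,14): 7 bp
  [14,23): 9 bp
  [23,40): 17 bp
  [40,52): 12 bp
  [52,58): 6 bp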